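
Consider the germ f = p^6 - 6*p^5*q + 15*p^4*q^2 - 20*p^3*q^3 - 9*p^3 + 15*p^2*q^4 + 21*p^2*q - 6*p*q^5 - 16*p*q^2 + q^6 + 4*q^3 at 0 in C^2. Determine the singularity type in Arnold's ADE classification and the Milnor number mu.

Type D_7, Milnor number mu = 7.

The Hessian of f at 0 has rank 0. Corank 2; j^3 = -(p - q)*(3*p - 2*q)^2 has shape L^2 M (L != M), so D-series; mu = 7 gives D_7.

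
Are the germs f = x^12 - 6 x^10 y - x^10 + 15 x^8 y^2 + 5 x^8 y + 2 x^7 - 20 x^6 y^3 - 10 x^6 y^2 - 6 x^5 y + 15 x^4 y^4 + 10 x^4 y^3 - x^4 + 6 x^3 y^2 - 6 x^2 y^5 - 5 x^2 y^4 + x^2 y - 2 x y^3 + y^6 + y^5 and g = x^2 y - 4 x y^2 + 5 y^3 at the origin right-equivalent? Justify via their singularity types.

No.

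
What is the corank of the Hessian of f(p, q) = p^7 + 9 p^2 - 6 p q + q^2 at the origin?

The Hessian at 0 is [[18, -6], [-6, 2]] of rank 1; hence corank 1.

1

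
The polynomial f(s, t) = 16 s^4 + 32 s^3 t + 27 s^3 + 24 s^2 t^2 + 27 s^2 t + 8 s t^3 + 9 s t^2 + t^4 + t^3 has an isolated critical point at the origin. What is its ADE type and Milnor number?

The Hessian of f at 0 has rank 0. Corank 2; j^3 = (3*s + t)^3 is a perfect cube, so E-series; the 4-jet and mu = 6 give E_6.

Type E_{6}, Milnor number mu = 6.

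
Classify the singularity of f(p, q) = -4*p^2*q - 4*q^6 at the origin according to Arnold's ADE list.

The Hessian of f at 0 has rank 0. Corank 2; j^3 = -4*p^2*q has shape L^2 M (L != M), so D-series; mu = 7 gives D_7.

D_7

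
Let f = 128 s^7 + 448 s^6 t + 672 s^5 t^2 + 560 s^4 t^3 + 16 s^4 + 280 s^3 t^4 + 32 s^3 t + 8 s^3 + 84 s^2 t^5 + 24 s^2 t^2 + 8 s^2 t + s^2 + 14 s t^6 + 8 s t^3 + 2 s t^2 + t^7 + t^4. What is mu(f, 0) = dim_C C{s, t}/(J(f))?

6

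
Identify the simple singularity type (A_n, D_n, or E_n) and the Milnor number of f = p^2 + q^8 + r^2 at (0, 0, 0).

Type A7, Milnor number mu = 7.

The Hessian of f at 0 is [[2, 0, 0], [0, 0, 0], [0, 0, 2]] with rank 2, so corank 1. A Groebner basis of the Jacobian ideal J(f) in C{p,q,r} is {q^7, p, r}; counting standard monomials gives mu = 7. Corank 1: A-series; mu = 7 gives A_7.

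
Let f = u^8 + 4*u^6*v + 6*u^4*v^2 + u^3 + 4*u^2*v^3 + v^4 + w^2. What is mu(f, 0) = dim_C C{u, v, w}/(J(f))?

6

The Hessian of f at 0 is [[0, 0, 0], [0, 0, 0], [0, 0, 2]] with rank 1, so corank 2. A Groebner basis of the Jacobian ideal J(f) in C{u,v,w} is {v^3, u^2, w}; counting standard monomials gives mu = 6. Corank 2; j^3 = u^3 is a perfect cube, so E-series; the 4-jet and mu = 6 give E_6.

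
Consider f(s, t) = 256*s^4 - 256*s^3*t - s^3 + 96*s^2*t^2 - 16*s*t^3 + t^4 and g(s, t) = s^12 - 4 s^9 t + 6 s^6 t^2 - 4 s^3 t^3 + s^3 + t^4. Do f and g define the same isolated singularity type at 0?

Yes.

The Hessian of f at 0 has rank 0. Corank 2; j^3 = -s^3 is a perfect cube, so E-series; the 4-jet and mu = 6 give E_6. The Hessian of g at 0 has rank 0. Corank 2; j^3 = s^3 is a perfect cube, so E-series; the 4-jet and mu = 6 give E_6. Both have type E_6, hence right-equivalent.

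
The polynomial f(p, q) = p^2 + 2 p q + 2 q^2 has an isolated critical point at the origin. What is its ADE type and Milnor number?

Type A1, Milnor number mu = 1.

The Hessian of f at 0 has rank 2. Corank 0: nondegenerate Morse point, so A_1.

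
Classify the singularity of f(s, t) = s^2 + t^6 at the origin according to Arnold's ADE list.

The Hessian of f at 0 is [[2, 0], [0, 0]] with rank 1, so corank 1. A Groebner basis of the Jacobian ideal J(f) in C{s,t} is {t^5, s}; counting standard monomials gives mu = 5. Corank 1: A-series; mu = 5 gives A_5.

A_{5}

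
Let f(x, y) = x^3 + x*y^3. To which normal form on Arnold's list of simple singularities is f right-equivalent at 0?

E_{7}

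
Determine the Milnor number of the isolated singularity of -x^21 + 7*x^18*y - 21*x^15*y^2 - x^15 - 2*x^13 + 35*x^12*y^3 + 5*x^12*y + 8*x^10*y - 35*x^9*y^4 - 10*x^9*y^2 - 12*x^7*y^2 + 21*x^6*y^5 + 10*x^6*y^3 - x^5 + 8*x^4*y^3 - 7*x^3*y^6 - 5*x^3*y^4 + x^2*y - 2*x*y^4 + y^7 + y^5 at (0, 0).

6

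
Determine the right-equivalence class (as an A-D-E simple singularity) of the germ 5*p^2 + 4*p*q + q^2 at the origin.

A_{1}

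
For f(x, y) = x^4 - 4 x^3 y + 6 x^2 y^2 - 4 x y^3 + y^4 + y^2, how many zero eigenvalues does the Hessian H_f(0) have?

1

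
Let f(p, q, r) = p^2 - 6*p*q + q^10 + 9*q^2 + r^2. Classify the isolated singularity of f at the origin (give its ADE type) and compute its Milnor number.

Type A_9, Milnor number mu = 9.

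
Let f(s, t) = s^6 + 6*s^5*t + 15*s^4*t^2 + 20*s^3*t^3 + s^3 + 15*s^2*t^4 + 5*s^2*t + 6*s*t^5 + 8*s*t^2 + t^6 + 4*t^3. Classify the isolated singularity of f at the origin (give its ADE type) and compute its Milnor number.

Type D_{7}, Milnor number mu = 7.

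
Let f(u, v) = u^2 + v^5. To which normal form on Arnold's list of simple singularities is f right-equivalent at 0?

The Hessian of f at 0 is [[2, 0], [0, 0]] with rank 1, so corank 1. A Groebner basis of the Jacobian ideal J(f) in C{u,v} is {v^4, u}; counting standard monomials gives mu = 4. Corank 1: A-series; mu = 4 gives A_4.

A4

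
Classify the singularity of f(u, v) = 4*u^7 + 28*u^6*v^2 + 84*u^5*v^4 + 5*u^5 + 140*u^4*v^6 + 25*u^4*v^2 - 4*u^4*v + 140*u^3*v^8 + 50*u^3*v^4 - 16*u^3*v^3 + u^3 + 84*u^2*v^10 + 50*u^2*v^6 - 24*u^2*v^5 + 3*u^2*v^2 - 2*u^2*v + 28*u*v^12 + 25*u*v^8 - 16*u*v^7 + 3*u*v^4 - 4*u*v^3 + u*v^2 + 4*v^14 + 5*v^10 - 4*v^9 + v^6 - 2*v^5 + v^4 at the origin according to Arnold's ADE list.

D_6

The Hessian of f at 0 has rank 0. Corank 2; j^3 = u*(u - v)^2 has shape L^2 M (L != M), so D-series; mu = 6 gives D_6.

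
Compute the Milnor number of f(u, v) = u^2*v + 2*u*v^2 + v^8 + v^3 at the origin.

9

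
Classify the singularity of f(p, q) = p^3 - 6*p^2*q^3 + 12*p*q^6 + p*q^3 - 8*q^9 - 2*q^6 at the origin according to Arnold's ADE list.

E_{7}

The Hessian of f at 0 has rank 0. Corank 2; j^3 = p^3 is a perfect cube, so E-series; the 4-jet and mu = 7 give E_7.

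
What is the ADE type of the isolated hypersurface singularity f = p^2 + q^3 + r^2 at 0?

A_2

The Hessian of f at 0 is [[2, 0, 0], [0, 0, 0], [0, 0, 2]] with rank 2, so corank 1. A Groebner basis of the Jacobian ideal J(f) in C{p,q,r} is {q^2, p, r}; counting standard monomials gives mu = 2. Corank 1: A-series; mu = 2 gives A_2.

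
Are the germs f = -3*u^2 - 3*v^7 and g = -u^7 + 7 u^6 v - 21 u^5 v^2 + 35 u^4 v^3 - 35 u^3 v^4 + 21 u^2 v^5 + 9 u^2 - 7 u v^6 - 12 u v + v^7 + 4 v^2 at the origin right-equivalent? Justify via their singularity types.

The Hessian of f at 0 is [[-6, 0], [0, 0]] with rank 1, so corank 1. A Groebner basis of the Jacobian ideal J(f) in C{u,v} is {v^6, u}; counting standard monomials gives mu = 6. Corank 1: A-series; mu = 6 gives A_6. The Hessian of g at 0 is [[18, -12], [-12, 8]] with rank 1, so corank 1. A Groebner basis of the Jacobian ideal J(g) in C{u,v} is {v^6, u - 2*v/3}; counting standard monomials gives mu = 6. Corank 1: A-series; mu = 6 gives A_6. Both have type A_6, hence right-equivalent.

Yes.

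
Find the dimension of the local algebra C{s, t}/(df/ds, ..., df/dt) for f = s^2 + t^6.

The Hessian of f at 0 has rank 1. Corank 1: A-series; mu = 5 gives A_5.

5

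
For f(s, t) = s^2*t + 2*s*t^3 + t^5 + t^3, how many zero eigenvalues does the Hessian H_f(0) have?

The Hessian at 0 is [[0, 0], [0, 0]] of rank 0; hence corank 2.

2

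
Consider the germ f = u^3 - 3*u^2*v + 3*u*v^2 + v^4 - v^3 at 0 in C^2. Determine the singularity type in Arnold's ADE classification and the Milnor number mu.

Type E_{6}, Milnor number mu = 6.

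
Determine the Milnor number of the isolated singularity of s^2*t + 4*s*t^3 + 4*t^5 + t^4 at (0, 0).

The Hessian of f at 0 has rank 0. Corank 2; j^3 = s^2*t has shape L^2 M (L != M), so D-series; mu = 5 gives D_5.

5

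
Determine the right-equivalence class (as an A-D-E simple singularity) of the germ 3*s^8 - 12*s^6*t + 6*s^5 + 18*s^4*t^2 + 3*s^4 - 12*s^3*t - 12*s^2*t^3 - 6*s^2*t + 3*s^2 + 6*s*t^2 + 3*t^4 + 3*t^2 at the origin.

A_1

The Hessian of f at 0 has rank 2. Corank 0: nondegenerate Morse point, so A_1.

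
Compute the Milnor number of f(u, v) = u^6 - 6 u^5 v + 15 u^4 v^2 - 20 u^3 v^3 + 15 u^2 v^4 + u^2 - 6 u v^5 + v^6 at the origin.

The Hessian of f at 0 has rank 1. Corank 1: A-series; mu = 5 gives A_5.

5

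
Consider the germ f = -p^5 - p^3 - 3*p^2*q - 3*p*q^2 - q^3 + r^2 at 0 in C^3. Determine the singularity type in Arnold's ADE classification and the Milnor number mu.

The Hessian of f at 0 is [[0, 0, 0], [0, 0, 0], [0, 0, 2]] with rank 1, so corank 2. A Groebner basis of the Jacobian ideal J(f) in C{p,q,r} is {q^5, p*q^3 + 3*q^4/4, p^2 + 2*p*q + q^2, r}; counting standard monomials gives mu = 8. Corank 2; j^3 = -(p + q)^3 is a perfect cube, so E-series; the 5-jet and mu = 8 give E_8.

Type E_{8}, Milnor number mu = 8.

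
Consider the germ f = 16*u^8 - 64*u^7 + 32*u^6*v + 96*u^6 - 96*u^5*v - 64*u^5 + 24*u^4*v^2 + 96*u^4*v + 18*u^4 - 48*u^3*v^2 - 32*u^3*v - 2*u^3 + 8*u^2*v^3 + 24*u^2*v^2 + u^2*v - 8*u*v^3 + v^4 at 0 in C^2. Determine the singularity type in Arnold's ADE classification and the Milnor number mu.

Type D5, Milnor number mu = 5.

The Hessian of f at 0 has rank 0. Corank 2; j^3 = -u^2*(2*u - v) has shape L^2 M (L != M), so D-series; mu = 5 gives D_5.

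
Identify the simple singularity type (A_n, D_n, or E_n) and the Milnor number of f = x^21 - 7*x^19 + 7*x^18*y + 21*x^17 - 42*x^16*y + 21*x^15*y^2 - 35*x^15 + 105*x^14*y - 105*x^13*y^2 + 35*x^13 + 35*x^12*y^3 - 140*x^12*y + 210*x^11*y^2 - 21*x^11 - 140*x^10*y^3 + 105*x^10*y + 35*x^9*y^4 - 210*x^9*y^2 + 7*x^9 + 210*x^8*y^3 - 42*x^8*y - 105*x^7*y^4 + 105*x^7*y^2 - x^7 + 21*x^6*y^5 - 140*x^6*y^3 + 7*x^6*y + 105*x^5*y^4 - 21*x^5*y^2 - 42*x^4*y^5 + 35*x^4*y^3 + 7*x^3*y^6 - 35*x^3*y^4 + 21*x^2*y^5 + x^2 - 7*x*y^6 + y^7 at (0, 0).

Type A6, Milnor number mu = 6.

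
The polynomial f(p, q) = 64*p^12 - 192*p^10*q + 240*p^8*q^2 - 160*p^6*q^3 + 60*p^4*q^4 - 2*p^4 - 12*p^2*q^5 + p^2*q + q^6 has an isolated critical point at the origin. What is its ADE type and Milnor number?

Type D7, Milnor number mu = 7.

The Hessian of f at 0 is [[0, 0], [0, 0]] with rank 0, so corank 2. A Groebner basis of the Jacobian ideal J(f) in C{p,q} is {p^2/6 + q^5, p^3, p*q}; counting standard monomials gives mu = 7. Corank 2; j^3 = p^2*q has shape L^2 M (L != M), so D-series; mu = 7 gives D_7.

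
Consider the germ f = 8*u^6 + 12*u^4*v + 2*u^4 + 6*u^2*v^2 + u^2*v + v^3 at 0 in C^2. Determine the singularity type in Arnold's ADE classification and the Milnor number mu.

The Hessian of f at 0 has rank 0. Corank 2; j^3 = v*(u^2 + v^2) splits into three distinct lines over C (the quadratic factor has nonzero discriminant), so D_4.

Type D_4, Milnor number mu = 4.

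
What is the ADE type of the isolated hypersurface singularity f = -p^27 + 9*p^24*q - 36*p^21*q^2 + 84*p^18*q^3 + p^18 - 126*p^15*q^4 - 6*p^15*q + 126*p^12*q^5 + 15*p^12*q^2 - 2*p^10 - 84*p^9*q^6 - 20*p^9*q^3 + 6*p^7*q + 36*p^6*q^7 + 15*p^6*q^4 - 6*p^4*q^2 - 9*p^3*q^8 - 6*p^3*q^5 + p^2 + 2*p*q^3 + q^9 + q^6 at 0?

A_8

The Hessian of f at 0 has rank 1. Corank 1: A-series; mu = 8 gives A_8.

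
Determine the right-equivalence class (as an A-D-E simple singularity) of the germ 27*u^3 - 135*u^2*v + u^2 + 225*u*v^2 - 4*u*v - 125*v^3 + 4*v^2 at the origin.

A2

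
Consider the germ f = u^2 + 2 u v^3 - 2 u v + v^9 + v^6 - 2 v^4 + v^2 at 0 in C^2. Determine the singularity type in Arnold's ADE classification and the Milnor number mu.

The Hessian of f at 0 is [[2, -2], [-2, 2]] with rank 1, so corank 1. A Groebner basis of the Jacobian ideal J(f) in C{u,v} is {u^2*v^2 + 2*u^2 - 3*u*v + v^2, u^3 - 3*u^2*v + 3*u*v^2 + u - v, u + v^3 - v}; counting standard monomials gives mu = 8. Corank 1: A-series; mu = 8 gives A_8.

Type A_{8}, Milnor number mu = 8.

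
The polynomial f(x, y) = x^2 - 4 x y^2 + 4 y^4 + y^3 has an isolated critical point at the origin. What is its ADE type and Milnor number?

Type A_{2}, Milnor number mu = 2.

The Hessian of f at 0 is [[2, 0], [0, 0]] with rank 1, so corank 1. A Groebner basis of the Jacobian ideal J(f) in C{x,y} is {y^2, x}; counting standard monomials gives mu = 2. Corank 1: A-series; mu = 2 gives A_2.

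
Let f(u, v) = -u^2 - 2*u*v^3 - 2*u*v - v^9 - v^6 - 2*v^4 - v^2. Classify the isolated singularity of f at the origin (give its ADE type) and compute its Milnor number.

The Hessian of f at 0 is [[-2, -2], [-2, -2]] with rank 1, so corank 1. A Groebner basis of the Jacobian ideal J(f) in C{u,v} is {u^2*v^2 - 2*u^2 - 3*u*v - v^2, u^3 + 3*u^2*v + 3*u*v^2 - u - v, u + v^3 + v}; counting standard monomials gives mu = 8. Corank 1: A-series; mu = 8 gives A_8.

Type A_{8}, Milnor number mu = 8.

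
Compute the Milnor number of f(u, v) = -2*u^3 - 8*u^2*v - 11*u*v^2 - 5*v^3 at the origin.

The Hessian of f at 0 has rank 0. Corank 2; j^3 = -(u + v)*(2*u^2 + 6*u*v + 5*v^2) splits into three distinct lines over C (the quadratic factor has nonzero discriminant), so D_4.

4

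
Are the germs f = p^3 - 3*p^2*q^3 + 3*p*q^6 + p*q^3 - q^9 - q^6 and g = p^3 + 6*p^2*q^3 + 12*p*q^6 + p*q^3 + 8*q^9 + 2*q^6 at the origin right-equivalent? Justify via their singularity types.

Yes.

The Hessian of f at 0 has rank 0. Corank 2; j^3 = p^3 is a perfect cube, so E-series; the 4-jet and mu = 7 give E_7. The Hessian of g at 0 has rank 0. Corank 2; j^3 = p^3 is a perfect cube, so E-series; the 4-jet and mu = 7 give E_7. Both have type E_7, hence right-equivalent.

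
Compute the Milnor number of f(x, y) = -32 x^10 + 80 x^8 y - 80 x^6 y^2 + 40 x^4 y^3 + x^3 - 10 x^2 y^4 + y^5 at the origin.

8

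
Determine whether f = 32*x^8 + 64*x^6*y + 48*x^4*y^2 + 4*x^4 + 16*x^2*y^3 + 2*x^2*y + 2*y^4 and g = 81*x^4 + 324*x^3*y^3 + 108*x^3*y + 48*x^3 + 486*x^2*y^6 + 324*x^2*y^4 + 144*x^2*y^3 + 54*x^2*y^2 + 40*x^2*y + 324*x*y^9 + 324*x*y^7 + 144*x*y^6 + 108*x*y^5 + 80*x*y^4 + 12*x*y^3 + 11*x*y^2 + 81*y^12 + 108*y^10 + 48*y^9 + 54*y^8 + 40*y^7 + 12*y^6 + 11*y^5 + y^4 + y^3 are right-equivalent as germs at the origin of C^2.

The Hessian of f at 0 has rank 0. Corank 2; j^3 = 2*x^2*y has shape L^2 M (L != M), so D-series; mu = 5 gives D_5. The Hessian of g at 0 has rank 0. Corank 2; j^3 = (3*x + y)*(4*x + y)^2 has shape L^2 M (L != M), so D-series; mu = 5 gives D_5. Both have type D_5, hence right-equivalent.

Yes.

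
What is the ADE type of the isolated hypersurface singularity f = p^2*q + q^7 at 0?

D_8

The Hessian of f at 0 has rank 0. Corank 2; j^3 = p^2*q has shape L^2 M (L != M), so D-series; mu = 8 gives D_8.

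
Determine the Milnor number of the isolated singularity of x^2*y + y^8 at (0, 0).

9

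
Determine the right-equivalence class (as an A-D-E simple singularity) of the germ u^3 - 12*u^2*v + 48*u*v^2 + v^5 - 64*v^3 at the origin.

E_{8}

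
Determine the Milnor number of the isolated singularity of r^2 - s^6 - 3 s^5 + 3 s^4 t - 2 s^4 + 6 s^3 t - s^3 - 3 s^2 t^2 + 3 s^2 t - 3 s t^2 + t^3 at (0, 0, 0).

6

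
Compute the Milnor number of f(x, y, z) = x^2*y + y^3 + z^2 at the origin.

The Hessian of f at 0 is [[0, 0, 0], [0, 0, 0], [0, 0, 2]] with rank 1, so corank 2. A Groebner basis of the Jacobian ideal J(f) in C{x,y,z} is {y^3, x^2 + 3*y^2, x*y, z}; counting standard monomials gives mu = 4. Corank 2; j^3 = y*(x^2 + y^2) splits into three distinct lines over C (the quadratic factor has nonzero discriminant), so D_4.

4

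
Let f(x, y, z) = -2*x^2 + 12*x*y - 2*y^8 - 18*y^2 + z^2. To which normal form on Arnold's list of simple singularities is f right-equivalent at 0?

The Hessian of f at 0 has rank 2. Corank 1: A-series; mu = 7 gives A_7.

A_7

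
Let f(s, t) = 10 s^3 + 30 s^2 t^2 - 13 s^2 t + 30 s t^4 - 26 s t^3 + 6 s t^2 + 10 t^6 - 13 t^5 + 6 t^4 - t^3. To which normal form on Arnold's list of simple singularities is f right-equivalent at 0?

The Hessian of f at 0 is [[0, 0], [0, 0]] with rank 0, so corank 2. A Groebner basis of the Jacobian ideal J(f) in C{s,t} is {t^3, s^2 - 3*t^2/11, s*t - 6*t^2/11}; counting standard monomials gives mu = 4. Corank 2; j^3 = (2*s - t)*(5*s^2 - 4*s*t + t^2) splits into three distinct lines over C (the quadratic factor has nonzero discriminant), so D_4.

D_4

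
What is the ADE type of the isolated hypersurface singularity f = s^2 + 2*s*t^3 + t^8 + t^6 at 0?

The Hessian of f at 0 has rank 1. Corank 1: A-series; mu = 7 gives A_7.

A_7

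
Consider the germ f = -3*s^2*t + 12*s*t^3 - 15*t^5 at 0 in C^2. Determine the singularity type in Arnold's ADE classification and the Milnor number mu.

The Hessian of f at 0 is [[0, 0], [0, 0]] with rank 0, so corank 2. A Groebner basis of the Jacobian ideal J(f) in C{s,t} is {s^3, s^2*t, 2*s^2 + s*t^2, -s*t/2 + t^3}; counting standard monomials gives mu = 6. Corank 2; j^3 = -3*s^2*t has shape L^2 M (L != M), so D-series; mu = 6 gives D_6.

Type D6, Milnor number mu = 6.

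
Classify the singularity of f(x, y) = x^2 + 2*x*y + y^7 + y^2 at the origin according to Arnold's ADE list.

The Hessian of f at 0 has rank 1. Corank 1: A-series; mu = 6 gives A_6.

A6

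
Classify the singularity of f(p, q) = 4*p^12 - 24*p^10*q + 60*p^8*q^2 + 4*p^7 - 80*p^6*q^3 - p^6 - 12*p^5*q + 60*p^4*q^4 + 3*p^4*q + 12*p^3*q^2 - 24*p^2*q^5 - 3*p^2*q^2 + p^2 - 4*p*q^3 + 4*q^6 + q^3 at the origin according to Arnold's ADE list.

A2

The Hessian of f at 0 has rank 1. Corank 1: A-series; mu = 2 gives A_2.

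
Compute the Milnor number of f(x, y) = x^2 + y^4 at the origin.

The Hessian of f at 0 has rank 1. Corank 1: A-series; mu = 3 gives A_3.

3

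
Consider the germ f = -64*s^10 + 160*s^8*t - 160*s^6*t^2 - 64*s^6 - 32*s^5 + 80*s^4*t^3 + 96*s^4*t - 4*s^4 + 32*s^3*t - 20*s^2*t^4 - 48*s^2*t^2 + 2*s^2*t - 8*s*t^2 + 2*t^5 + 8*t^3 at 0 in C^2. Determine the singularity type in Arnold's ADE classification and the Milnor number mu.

Type D6, Milnor number mu = 6.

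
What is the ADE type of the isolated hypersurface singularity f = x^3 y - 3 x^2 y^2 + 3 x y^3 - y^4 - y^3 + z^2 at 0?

The Hessian of f at 0 is [[0, 0, 0], [0, 0, 0], [0, 0, 2]] with rank 1, so corank 2. A Groebner basis of the Jacobian ideal J(f) in C{x,y,z} is {x^3 - 3*x*y^2 - 3*y^2, x^2*y - 2*x*y^2, y^3, z}; counting standard monomials gives mu = 7. Corank 2; j^3 = -y^3 is a perfect cube, so E-series; the 4-jet and mu = 7 give E_7.

E_7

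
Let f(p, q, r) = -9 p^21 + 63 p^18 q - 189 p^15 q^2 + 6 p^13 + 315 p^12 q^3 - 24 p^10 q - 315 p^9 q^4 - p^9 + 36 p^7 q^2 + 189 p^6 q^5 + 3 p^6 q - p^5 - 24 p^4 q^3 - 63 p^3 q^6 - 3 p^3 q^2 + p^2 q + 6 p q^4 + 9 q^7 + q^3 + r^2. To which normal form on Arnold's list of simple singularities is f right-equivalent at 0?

The Hessian of f at 0 has rank 1. Corank 2; j^3 = q*(p^2 + q^2) splits into three distinct lines over C (the quadratic factor has nonzero discriminant), so D_4.

D_4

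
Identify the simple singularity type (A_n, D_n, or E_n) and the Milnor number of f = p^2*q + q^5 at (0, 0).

The Hessian of f at 0 has rank 0. Corank 2; j^3 = p^2*q has shape L^2 M (L != M), so D-series; mu = 6 gives D_6.

Type D_{6}, Milnor number mu = 6.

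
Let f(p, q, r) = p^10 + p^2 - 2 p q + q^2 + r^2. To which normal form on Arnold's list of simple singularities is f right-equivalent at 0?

A_{9}

The Hessian of f at 0 is [[2, -2, 0], [-2, 2, 0], [0, 0, 2]] with rank 2, so corank 1. A Groebner basis of the Jacobian ideal J(f) in C{p,q,r} is {q^9, p - q, r}; counting standard monomials gives mu = 9. Corank 1: A-series; mu = 9 gives A_9.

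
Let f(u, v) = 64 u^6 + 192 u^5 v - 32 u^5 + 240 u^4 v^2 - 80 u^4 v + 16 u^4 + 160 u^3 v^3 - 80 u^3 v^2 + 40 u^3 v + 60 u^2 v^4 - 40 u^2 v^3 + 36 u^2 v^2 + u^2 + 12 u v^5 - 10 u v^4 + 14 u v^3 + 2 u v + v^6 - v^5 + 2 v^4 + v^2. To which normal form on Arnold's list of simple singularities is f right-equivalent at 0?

A_4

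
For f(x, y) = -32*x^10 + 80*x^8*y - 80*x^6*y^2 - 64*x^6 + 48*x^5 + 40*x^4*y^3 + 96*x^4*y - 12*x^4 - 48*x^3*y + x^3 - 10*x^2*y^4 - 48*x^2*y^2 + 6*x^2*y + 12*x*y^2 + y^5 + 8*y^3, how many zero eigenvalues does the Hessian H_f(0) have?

2

Hessian at 0 has rank 0.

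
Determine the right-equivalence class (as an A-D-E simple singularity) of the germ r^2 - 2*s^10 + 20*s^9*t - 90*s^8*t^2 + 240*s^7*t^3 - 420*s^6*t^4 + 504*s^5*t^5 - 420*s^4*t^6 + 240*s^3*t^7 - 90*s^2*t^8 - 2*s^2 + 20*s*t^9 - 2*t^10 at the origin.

The Hessian of f at 0 has rank 2. Corank 1: A-series; mu = 9 gives A_9.

A9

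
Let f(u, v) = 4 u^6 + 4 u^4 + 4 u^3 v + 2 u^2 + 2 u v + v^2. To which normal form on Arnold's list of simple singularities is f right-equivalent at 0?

The Hessian of f at 0 has rank 2. Corank 0: nondegenerate Morse point, so A_1.

A_1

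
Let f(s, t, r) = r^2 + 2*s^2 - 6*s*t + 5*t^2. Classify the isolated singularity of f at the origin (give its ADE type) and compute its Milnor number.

The Hessian of f at 0 is [[4, -6, 0], [-6, 10, 0], [0, 0, 2]] with rank 3, so corank 0. A Groebner basis of the Jacobian ideal J(f) in C{s,t,r} is {s, t, r}; counting standard monomials gives mu = 1. Corank 0: nondegenerate Morse point, so A_1.

Type A_1, Milnor number mu = 1.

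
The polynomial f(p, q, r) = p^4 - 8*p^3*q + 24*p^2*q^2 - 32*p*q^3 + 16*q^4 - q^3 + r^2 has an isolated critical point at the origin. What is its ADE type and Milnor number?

Type E_6, Milnor number mu = 6.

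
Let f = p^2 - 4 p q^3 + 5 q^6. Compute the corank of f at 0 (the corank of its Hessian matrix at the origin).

1

Hessian at 0 has rank 1.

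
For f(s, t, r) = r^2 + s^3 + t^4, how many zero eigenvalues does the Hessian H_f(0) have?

2

Hessian at 0 has rank 1.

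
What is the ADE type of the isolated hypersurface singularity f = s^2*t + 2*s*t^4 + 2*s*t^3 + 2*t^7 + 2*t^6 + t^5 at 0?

D_8

The Hessian of f at 0 is [[0, 0], [0, 0]] with rank 0, so corank 2. A Groebner basis of the Jacobian ideal J(f) in C{s,t} is {-s^2/6 + s*t^3 - 4*s*t^2/3 + 7*s*t/6 + 7*t^3/6, s*t + t^4 + t^3, s^3 - s^2/6 - s*t^2/3 + s*t/6 + t^3/6, s^2*t + s^2/3 + 5*s*t^2/3 - 4*s*t/3 - 4*t^3/3}; counting standard monomials gives mu = 8. Corank 2; j^3 = s^2*t has shape L^2 M (L != M), so D-series; mu = 8 gives D_8.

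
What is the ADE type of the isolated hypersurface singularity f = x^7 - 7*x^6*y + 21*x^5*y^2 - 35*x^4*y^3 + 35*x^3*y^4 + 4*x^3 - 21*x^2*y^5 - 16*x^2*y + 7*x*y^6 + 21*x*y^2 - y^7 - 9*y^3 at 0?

D_{8}

The Hessian of f at 0 is [[0, 0], [0, 0]] with rank 0, so corank 2. A Groebner basis of the Jacobian ideal J(f) in C{x,y} is {-128*x*y/7 + y^6 + 192*y^2/7, x*y^2 - 3*y^3/2, x^2 - 5*x*y/2 + 3*y^2/2}; counting standard monomials gives mu = 8. Corank 2; j^3 = (x - y)*(2*x - 3*y)^2 has shape L^2 M (L != M), so D-series; mu = 8 gives D_8.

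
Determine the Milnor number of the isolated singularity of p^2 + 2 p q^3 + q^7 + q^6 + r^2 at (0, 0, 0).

6

The Hessian of f at 0 has rank 2. Corank 1: A-series; mu = 6 gives A_6.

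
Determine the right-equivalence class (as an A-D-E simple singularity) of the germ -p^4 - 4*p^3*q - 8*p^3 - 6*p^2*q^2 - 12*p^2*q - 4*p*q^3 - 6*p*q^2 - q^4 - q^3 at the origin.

E_{6}

The Hessian of f at 0 is [[0, 0], [0, 0]] with rank 0, so corank 2. A Groebner basis of the Jacobian ideal J(f) in C{p,q} is {q^4, p*q^2 + 2*q^3/3, p^2 + p*q + q^2/4}; counting standard monomials gives mu = 6. Corank 2; j^3 = -(2*p + q)^3 is a perfect cube, so E-series; the 4-jet and mu = 6 give E_6.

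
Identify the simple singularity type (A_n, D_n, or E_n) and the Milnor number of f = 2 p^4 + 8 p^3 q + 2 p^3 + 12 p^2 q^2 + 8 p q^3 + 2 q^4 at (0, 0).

Type E6, Milnor number mu = 6.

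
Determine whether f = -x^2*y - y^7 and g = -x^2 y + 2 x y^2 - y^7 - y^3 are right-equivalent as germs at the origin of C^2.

The Hessian of f at 0 has rank 0. Corank 2; j^3 = -x^2*y has shape L^2 M (L != M), so D-series; mu = 8 gives D_8. The Hessian of g at 0 has rank 0. Corank 2; j^3 = -y*(x - y)^2 has shape L^2 M (L != M), so D-series; mu = 8 gives D_8. Both have type D_8, hence right-equivalent.

Yes.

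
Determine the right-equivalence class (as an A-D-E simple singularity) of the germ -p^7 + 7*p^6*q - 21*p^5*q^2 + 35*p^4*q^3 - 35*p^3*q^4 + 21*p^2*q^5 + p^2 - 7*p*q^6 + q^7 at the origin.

A_6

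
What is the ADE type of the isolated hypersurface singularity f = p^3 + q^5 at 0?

The Hessian of f at 0 has rank 0. Corank 2; j^3 = p^3 is a perfect cube, so E-series; the 5-jet and mu = 8 give E_8.

E_{8}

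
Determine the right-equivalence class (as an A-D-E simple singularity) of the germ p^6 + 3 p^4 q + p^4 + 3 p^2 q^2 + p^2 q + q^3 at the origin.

The Hessian of f at 0 has rank 0. Corank 2; j^3 = q*(p^2 + q^2) splits into three distinct lines over C (the quadratic factor has nonzero discriminant), so D_4.

D_{4}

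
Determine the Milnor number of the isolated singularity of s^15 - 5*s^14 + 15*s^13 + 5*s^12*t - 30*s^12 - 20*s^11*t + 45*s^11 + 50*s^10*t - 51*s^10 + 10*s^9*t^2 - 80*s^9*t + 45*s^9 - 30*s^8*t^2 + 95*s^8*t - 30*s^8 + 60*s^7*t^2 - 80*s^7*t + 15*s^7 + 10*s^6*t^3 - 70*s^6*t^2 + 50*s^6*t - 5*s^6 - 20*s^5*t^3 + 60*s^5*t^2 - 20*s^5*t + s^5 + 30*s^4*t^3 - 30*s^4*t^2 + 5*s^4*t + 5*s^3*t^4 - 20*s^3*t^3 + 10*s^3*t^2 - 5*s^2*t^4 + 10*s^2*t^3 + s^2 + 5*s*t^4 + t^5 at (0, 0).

4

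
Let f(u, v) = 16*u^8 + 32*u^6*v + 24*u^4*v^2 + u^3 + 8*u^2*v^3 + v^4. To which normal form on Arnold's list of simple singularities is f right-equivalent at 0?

E_{6}

The Hessian of f at 0 is [[0, 0], [0, 0]] with rank 0, so corank 2. A Groebner basis of the Jacobian ideal J(f) in C{u,v} is {v^3, u^2}; counting standard monomials gives mu = 6. Corank 2; j^3 = u^3 is a perfect cube, so E-series; the 4-jet and mu = 6 give E_6.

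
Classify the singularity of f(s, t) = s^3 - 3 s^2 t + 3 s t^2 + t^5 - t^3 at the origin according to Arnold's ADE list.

E_8

The Hessian of f at 0 has rank 0. Corank 2; j^3 = (s - t)^3 is a perfect cube, so E-series; the 5-jet and mu = 8 give E_8.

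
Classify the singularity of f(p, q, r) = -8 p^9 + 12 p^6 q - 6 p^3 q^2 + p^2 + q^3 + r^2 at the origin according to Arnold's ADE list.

A_{2}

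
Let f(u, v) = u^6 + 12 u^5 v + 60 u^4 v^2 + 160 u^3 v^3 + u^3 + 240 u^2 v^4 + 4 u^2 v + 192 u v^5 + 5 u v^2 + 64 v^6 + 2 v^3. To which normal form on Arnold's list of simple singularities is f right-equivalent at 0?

The Hessian of f at 0 is [[0, 0], [0, 0]] with rank 0, so corank 2. A Groebner basis of the Jacobian ideal J(f) in C{u,v} is {-u*v/6 + v^5 - v^2/6, u*v^2 + v^3, u^2 + 3*u*v + 2*v^2}; counting standard monomials gives mu = 7. Corank 2; j^3 = (u + v)^2*(u + 2*v) has shape L^2 M (L != M), so D-series; mu = 7 gives D_7.

D_{7}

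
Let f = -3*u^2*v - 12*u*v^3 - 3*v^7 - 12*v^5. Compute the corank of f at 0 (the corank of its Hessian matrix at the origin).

Hessian at 0 has rank 0.

2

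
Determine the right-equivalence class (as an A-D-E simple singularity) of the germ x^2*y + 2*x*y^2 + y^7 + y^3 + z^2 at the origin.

D_{8}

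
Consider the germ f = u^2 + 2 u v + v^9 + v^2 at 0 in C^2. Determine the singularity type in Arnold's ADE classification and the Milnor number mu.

Type A_{8}, Milnor number mu = 8.

The Hessian of f at 0 is [[2, 2], [2, 2]] with rank 1, so corank 1. A Groebner basis of the Jacobian ideal J(f) in C{u,v} is {v^8, u + v}; counting standard monomials gives mu = 8. Corank 1: A-series; mu = 8 gives A_8.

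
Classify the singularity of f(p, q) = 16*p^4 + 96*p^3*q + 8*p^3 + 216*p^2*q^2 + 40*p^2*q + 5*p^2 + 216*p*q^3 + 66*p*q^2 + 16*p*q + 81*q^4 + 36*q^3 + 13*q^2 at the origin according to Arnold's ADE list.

The Hessian of f at 0 has rank 2. Corank 0: nondegenerate Morse point, so A_1.

A_1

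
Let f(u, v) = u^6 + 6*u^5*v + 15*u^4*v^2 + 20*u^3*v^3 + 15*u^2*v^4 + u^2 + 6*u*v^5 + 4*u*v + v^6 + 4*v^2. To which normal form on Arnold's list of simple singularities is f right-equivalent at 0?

The Hessian of f at 0 is [[2, 4], [4, 8]] with rank 1, so corank 1. A Groebner basis of the Jacobian ideal J(f) in C{u,v} is {v^5, u + 2*v}; counting standard monomials gives mu = 5. Corank 1: A-series; mu = 5 gives A_5.

A_{5}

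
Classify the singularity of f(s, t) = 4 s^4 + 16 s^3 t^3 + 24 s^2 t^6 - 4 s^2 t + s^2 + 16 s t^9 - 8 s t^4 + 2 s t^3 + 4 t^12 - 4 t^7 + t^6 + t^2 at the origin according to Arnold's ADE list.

The Hessian of f at 0 is [[2, 0], [0, 2]] with rank 2, so corank 0. A Groebner basis of the Jacobian ideal J(f) in C{s,t} is {s, t}; counting standard monomials gives mu = 1. Corank 0: nondegenerate Morse point, so A_1.

A_1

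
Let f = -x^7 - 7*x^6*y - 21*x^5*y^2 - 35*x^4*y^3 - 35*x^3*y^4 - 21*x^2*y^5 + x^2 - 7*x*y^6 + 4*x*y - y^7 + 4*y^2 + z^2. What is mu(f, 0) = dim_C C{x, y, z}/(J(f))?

6

The Hessian of f at 0 is [[2, 4, 0], [4, 8, 0], [0, 0, 2]] with rank 2, so corank 1. A Groebner basis of the Jacobian ideal J(f) in C{x,y,z} is {y^6, x + 2*y, z}; counting standard monomials gives mu = 6. Corank 1: A-series; mu = 6 gives A_6.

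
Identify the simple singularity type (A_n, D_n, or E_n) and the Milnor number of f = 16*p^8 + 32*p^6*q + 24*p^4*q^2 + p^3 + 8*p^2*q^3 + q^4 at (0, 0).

Type E_6, Milnor number mu = 6.

The Hessian of f at 0 has rank 0. Corank 2; j^3 = p^3 is a perfect cube, so E-series; the 4-jet and mu = 6 give E_6.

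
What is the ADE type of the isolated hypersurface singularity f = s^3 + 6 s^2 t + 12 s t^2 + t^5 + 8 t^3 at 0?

E_8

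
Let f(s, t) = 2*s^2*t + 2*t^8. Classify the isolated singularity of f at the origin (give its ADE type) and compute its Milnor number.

The Hessian of f at 0 is [[0, 0], [0, 0]] with rank 0, so corank 2. A Groebner basis of the Jacobian ideal J(f) in C{s,t} is {s^2/8 + t^7, s^3, s*t}; counting standard monomials gives mu = 9. Corank 2; j^3 = 2*s^2*t has shape L^2 M (L != M), so D-series; mu = 9 gives D_9.

Type D9, Milnor number mu = 9.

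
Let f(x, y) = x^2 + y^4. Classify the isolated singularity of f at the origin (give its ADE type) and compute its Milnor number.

Type A_{3}, Milnor number mu = 3.

The Hessian of f at 0 is [[2, 0], [0, 0]] with rank 1, so corank 1. A Groebner basis of the Jacobian ideal J(f) in C{x,y} is {y^3, x}; counting standard monomials gives mu = 3. Corank 1: A-series; mu = 3 gives A_3.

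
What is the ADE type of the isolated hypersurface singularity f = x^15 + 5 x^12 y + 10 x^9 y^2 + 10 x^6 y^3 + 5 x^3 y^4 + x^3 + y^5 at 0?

E8

The Hessian of f at 0 has rank 0. Corank 2; j^3 = x^3 is a perfect cube, so E-series; the 5-jet and mu = 8 give E_8.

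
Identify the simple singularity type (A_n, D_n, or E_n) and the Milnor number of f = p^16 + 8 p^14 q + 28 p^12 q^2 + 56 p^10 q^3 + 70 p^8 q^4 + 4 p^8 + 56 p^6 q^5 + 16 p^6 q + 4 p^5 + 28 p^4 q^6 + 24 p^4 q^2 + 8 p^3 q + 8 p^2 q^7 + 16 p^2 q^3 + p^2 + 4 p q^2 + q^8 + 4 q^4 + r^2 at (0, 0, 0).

The Hessian of f at 0 has rank 2. Corank 1: A-series; mu = 7 gives A_7.

Type A_7, Milnor number mu = 7.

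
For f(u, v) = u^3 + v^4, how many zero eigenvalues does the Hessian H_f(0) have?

2

Hessian at 0 has rank 0.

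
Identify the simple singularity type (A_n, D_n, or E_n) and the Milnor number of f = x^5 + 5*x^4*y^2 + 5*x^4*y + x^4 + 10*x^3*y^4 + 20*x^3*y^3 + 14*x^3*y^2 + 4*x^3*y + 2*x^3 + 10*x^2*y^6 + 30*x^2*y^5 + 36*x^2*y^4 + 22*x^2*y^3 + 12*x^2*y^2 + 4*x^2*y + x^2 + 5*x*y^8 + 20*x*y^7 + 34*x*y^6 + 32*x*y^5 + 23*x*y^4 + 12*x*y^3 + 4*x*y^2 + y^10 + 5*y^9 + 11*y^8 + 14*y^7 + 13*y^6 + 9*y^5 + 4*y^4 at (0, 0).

Type A4, Milnor number mu = 4.

The Hessian of f at 0 has rank 1. Corank 1: A-series; mu = 4 gives A_4.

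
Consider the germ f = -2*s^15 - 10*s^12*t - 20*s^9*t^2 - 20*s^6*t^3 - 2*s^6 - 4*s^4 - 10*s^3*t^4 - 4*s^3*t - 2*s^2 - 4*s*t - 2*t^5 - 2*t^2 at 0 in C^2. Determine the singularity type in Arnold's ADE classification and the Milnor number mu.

The Hessian of f at 0 has rank 1. Corank 1: A-series; mu = 4 gives A_4.

Type A4, Milnor number mu = 4.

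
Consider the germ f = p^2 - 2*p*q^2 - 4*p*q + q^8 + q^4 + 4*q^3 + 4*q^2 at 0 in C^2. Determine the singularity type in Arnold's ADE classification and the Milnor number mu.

The Hessian of f at 0 has rank 1. Corank 1: A-series; mu = 7 gives A_7.

Type A_7, Milnor number mu = 7.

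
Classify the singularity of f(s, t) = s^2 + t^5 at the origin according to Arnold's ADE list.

The Hessian of f at 0 is [[2, 0], [0, 0]] with rank 1, so corank 1. A Groebner basis of the Jacobian ideal J(f) in C{s,t} is {t^4, s}; counting standard monomials gives mu = 4. Corank 1: A-series; mu = 4 gives A_4.

A_{4}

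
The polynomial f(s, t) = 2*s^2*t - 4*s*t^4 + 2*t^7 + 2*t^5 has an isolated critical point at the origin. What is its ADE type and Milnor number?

Type D6, Milnor number mu = 6.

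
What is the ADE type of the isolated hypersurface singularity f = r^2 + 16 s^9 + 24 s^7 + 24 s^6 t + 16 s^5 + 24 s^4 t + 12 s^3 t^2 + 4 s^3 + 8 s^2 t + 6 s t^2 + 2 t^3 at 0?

D_{4}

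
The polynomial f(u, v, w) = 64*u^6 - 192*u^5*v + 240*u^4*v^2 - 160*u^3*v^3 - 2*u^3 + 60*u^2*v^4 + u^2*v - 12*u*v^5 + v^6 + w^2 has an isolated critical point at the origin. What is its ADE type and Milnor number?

The Hessian of f at 0 has rank 1. Corank 2; j^3 = -u^2*(2*u - v) has shape L^2 M (L != M), so D-series; mu = 7 gives D_7.

Type D7, Milnor number mu = 7.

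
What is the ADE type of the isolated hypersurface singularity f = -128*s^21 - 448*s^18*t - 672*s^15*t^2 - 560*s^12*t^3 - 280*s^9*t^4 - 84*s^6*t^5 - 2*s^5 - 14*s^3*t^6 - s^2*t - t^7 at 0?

D8

The Hessian of f at 0 is [[0, 0], [0, 0]] with rank 0, so corank 2. A Groebner basis of the Jacobian ideal J(f) in C{s,t} is {s^2/7 + t^6, s^3, s*t}; counting standard monomials gives mu = 8. Corank 2; j^3 = -s^2*t has shape L^2 M (L != M), so D-series; mu = 8 gives D_8.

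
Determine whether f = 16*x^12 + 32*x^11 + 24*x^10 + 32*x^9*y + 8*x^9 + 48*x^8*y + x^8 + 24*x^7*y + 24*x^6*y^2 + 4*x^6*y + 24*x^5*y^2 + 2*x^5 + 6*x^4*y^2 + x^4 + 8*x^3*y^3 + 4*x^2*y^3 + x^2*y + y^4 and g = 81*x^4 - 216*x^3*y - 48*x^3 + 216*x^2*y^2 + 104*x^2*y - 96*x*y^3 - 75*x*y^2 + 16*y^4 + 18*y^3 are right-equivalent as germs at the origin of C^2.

Yes.

The Hessian of f at 0 is [[0, 0], [0, 0]] with rank 0, so corank 2. A Groebner basis of the Jacobian ideal J(f) in C{x,y} is {x^3, x^2/4 + y^3, x*y}; counting standard monomials gives mu = 5. Corank 2; j^3 = x^2*y has shape L^2 M (L != M), so D-series; mu = 5 gives D_5. The Hessian of g at 0 is [[0, 0], [0, 0]] with rank 0, so corank 2. A Groebner basis of the Jacobian ideal J(g) in C{x,y} is {x*y^2 + 16*x*y - 12*y^2, 64*x*y/3 + y^3 - 16*y^2, x^2 - 17*x*y/12 + y^2/2}; counting standard monomials gives mu = 5. Corank 2; j^3 = -(3*x - 2*y)*(4*x - 3*y)^2 has shape L^2 M (L != M), so D-series; mu = 5 gives D_5. Both have type D_5, hence right-equivalent.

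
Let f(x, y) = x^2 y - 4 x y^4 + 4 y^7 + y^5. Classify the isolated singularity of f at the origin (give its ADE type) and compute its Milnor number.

The Hessian of f at 0 has rank 0. Corank 2; j^3 = x^2*y has shape L^2 M (L != M), so D-series; mu = 6 gives D_6.

Type D_6, Milnor number mu = 6.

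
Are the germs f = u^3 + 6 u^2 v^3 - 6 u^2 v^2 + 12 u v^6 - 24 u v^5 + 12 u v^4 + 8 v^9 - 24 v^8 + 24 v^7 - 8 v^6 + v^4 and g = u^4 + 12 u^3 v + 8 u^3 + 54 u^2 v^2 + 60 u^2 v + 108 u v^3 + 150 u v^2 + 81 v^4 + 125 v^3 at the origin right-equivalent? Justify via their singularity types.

The Hessian of f at 0 is [[0, 0], [0, 0]] with rank 0, so corank 2. A Groebner basis of the Jacobian ideal J(f) in C{u,v} is {u^3, u^2*v, -u^2/4 + u*v^2, v^3}; counting standard monomials gives mu = 6. Corank 2; j^3 = u^3 is a perfect cube, so E-series; the 4-jet and mu = 6 give E_6. The Hessian of g at 0 is [[0, 0], [0, 0]] with rank 0, so corank 2. A Groebner basis of the Jacobian ideal J(g) in C{u,v} is {v^4, u*v^2 + 8*v^3/3, u^2 + 5*u*v + 25*v^2/4}; counting standard monomials gives mu = 6. Corank 2; j^3 = (2*u + 5*v)^3 is a perfect cube, so E-series; the 4-jet and mu = 6 give E_6. Both have type E_6, hence right-equivalent.

Yes.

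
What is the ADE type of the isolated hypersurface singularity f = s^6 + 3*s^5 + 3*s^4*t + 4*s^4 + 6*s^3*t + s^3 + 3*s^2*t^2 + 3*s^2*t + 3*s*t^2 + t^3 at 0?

E_6

The Hessian of f at 0 is [[0, 0], [0, 0]] with rank 0, so corank 2. A Groebner basis of the Jacobian ideal J(f) in C{s,t} is {s^3, s^2*t + s^2/2 + s*t + t^2/2, -s^2 + s*t^2 - 2*s*t - t^2, 3*s^2/2 + 3*s*t + t^3 + 3*t^2/2}; counting standard monomials gives mu = 6. Corank 2; j^3 = (s + t)^3 is a perfect cube, so E-series; the 4-jet and mu = 6 give E_6.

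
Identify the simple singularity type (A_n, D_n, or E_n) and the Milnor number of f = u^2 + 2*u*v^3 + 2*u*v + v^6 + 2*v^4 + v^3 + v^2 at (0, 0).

The Hessian of f at 0 has rank 1. Corank 1: A-series; mu = 2 gives A_2.

Type A_{2}, Milnor number mu = 2.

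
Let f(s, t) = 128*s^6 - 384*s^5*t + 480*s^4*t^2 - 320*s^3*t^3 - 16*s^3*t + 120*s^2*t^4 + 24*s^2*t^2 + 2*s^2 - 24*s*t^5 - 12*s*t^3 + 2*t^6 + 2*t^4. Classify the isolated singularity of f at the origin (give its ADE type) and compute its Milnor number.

Type A3, Milnor number mu = 3.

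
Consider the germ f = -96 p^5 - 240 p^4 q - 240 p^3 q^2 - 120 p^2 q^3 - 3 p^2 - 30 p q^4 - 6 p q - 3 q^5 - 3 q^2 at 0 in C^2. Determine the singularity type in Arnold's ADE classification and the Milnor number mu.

The Hessian of f at 0 is [[-6, -6], [-6, -6]] with rank 1, so corank 1. A Groebner basis of the Jacobian ideal J(f) in C{p,q} is {q^4, p + q}; counting standard monomials gives mu = 4. Corank 1: A-series; mu = 4 gives A_4.

Type A_4, Milnor number mu = 4.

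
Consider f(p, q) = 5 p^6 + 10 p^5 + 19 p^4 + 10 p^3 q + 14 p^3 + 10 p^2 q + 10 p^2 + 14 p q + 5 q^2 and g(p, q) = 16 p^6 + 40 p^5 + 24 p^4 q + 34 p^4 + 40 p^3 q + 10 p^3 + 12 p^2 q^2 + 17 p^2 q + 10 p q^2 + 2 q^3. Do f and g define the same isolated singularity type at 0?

The Hessian of f at 0 is [[20, 14], [14, 10]] with rank 2, so corank 0. A Groebner basis of the Jacobian ideal J(f) in C{p,q} is {p, q}; counting standard monomials gives mu = 1. Corank 0: nondegenerate Morse point, so A_1. The Hessian of g at 0 is [[0, 0], [0, 0]] with rank 0, so corank 2. A Groebner basis of the Jacobian ideal J(g) in C{p,q} is {q^3, p^2 - 2*q^2/11, p*q + 5*q^2/11}; counting standard monomials gives mu = 4. Corank 2; j^3 = (2*p + q)*(5*p^2 + 6*p*q + 2*q^2) splits into three distinct lines over C (the quadratic factor has nonzero discriminant), so D_4. f is A_1 but g is D_4, hence not right-equivalent.

No.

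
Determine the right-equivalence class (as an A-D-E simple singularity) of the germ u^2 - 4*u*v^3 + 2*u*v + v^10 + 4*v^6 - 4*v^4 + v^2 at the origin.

A_{9}

The Hessian of f at 0 has rank 1. Corank 1: A-series; mu = 9 gives A_9.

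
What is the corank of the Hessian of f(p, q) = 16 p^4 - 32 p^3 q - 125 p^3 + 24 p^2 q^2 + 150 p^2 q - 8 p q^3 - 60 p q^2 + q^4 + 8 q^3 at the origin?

Hessian at 0 has rank 0.

2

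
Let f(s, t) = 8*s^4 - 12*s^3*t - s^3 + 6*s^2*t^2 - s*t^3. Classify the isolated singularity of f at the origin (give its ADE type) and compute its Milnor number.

The Hessian of f at 0 has rank 0. Corank 2; j^3 = -s^3 is a perfect cube, so E-series; the 4-jet and mu = 7 give E_7.

Type E_{7}, Milnor number mu = 7.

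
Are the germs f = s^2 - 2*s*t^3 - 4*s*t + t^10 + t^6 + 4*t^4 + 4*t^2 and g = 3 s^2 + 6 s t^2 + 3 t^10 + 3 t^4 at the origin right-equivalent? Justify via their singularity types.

Yes.

The Hessian of f at 0 is [[2, -4], [-4, 8]] with rank 1, so corank 1. A Groebner basis of the Jacobian ideal J(f) in C{s,t} is {s^3 - 6*s^2*t + 12*s*t^2 - 8*s + 16*t, -s + t^3 + 2*t}; counting standard monomials gives mu = 9. Corank 1: A-series; mu = 9 gives A_9. The Hessian of g at 0 is [[6, 0], [0, 0]] with rank 1, so corank 1. A Groebner basis of the Jacobian ideal J(g) in C{s,t} is {s^5, s^4*t, s + t^2}; counting standard monomials gives mu = 9. Corank 1: A-series; mu = 9 gives A_9. Both have type A_9, hence right-equivalent.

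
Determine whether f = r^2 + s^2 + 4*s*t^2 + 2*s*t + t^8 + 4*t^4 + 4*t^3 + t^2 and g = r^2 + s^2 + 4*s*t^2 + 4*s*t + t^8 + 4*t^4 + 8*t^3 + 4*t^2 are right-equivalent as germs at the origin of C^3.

The Hessian of f at 0 is [[2, 2, 0], [2, 2, 0], [0, 0, 2]] with rank 2, so corank 1. A Groebner basis of the Jacobian ideal J(f) in C{s,t,r} is {s^4 + 3*s^3 + 7*s^2*t - 11*s^2/4 - 7*s*t/2 + 3*s/8 + 3*t/8, s^3*t - 3*s^3/2 - 3*s^2*t + s^2 + 5*s*t/4 - s/8 - t/8, s/2 + t^2 + t/2, r}; counting standard monomials gives mu = 7. Corank 1: A-series; mu = 7 gives A_7. The Hessian of g at 0 is [[2, 4, 0], [4, 8, 0], [0, 0, 2]] with rank 2, so corank 1. A Groebner basis of the Jacobian ideal J(g) in C{s,t,r} is {s^4 + 12*s^3 + 56*s^2*t - 44*s^2 - 112*s*t + 24*s + 48*t, s^3*t - 3*s^3 - 12*s^2*t + 8*s^2 + 20*s*t - 4*s - 8*t, s/2 + t^2 + t, r}; counting standard monomials gives mu = 7. Corank 1: A-series; mu = 7 gives A_7. Both have type A_7, hence right-equivalent.

Yes.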